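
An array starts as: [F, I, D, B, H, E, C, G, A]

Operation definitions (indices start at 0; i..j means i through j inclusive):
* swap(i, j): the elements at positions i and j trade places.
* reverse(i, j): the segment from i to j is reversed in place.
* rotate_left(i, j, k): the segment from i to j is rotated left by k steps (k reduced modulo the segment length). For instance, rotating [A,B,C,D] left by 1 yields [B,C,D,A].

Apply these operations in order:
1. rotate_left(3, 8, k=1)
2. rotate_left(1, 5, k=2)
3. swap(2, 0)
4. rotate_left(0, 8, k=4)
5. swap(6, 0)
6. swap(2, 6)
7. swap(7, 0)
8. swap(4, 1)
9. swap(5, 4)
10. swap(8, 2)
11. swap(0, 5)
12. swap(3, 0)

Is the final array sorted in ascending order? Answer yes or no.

Answer: yes

Derivation:
After 1 (rotate_left(3, 8, k=1)): [F, I, D, H, E, C, G, A, B]
After 2 (rotate_left(1, 5, k=2)): [F, H, E, C, I, D, G, A, B]
After 3 (swap(2, 0)): [E, H, F, C, I, D, G, A, B]
After 4 (rotate_left(0, 8, k=4)): [I, D, G, A, B, E, H, F, C]
After 5 (swap(6, 0)): [H, D, G, A, B, E, I, F, C]
After 6 (swap(2, 6)): [H, D, I, A, B, E, G, F, C]
After 7 (swap(7, 0)): [F, D, I, A, B, E, G, H, C]
After 8 (swap(4, 1)): [F, B, I, A, D, E, G, H, C]
After 9 (swap(5, 4)): [F, B, I, A, E, D, G, H, C]
After 10 (swap(8, 2)): [F, B, C, A, E, D, G, H, I]
After 11 (swap(0, 5)): [D, B, C, A, E, F, G, H, I]
After 12 (swap(3, 0)): [A, B, C, D, E, F, G, H, I]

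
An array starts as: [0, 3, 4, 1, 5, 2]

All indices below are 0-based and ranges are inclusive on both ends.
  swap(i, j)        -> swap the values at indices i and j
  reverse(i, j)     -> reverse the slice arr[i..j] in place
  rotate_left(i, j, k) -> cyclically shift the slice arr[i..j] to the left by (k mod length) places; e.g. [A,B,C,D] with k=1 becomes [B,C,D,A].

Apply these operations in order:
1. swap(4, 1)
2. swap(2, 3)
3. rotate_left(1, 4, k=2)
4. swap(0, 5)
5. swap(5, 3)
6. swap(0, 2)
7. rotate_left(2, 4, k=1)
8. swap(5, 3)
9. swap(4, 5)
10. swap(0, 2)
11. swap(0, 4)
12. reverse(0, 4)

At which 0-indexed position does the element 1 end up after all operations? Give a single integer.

Answer: 4

Derivation:
After 1 (swap(4, 1)): [0, 5, 4, 1, 3, 2]
After 2 (swap(2, 3)): [0, 5, 1, 4, 3, 2]
After 3 (rotate_left(1, 4, k=2)): [0, 4, 3, 5, 1, 2]
After 4 (swap(0, 5)): [2, 4, 3, 5, 1, 0]
After 5 (swap(5, 3)): [2, 4, 3, 0, 1, 5]
After 6 (swap(0, 2)): [3, 4, 2, 0, 1, 5]
After 7 (rotate_left(2, 4, k=1)): [3, 4, 0, 1, 2, 5]
After 8 (swap(5, 3)): [3, 4, 0, 5, 2, 1]
After 9 (swap(4, 5)): [3, 4, 0, 5, 1, 2]
After 10 (swap(0, 2)): [0, 4, 3, 5, 1, 2]
After 11 (swap(0, 4)): [1, 4, 3, 5, 0, 2]
After 12 (reverse(0, 4)): [0, 5, 3, 4, 1, 2]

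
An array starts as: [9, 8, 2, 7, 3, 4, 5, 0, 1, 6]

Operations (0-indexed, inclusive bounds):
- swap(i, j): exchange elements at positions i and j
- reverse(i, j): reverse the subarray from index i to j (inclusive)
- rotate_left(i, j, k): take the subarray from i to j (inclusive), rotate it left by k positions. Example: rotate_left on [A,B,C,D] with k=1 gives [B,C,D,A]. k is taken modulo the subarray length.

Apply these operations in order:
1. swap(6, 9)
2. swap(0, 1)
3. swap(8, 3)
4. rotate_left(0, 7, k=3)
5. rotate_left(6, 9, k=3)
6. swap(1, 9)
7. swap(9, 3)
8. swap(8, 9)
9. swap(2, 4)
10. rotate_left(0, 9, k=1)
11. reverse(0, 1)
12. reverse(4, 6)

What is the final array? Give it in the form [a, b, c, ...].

Answer: [0, 7, 3, 4, 9, 5, 8, 6, 2, 1]

Derivation:
After 1 (swap(6, 9)): [9, 8, 2, 7, 3, 4, 6, 0, 1, 5]
After 2 (swap(0, 1)): [8, 9, 2, 7, 3, 4, 6, 0, 1, 5]
After 3 (swap(8, 3)): [8, 9, 2, 1, 3, 4, 6, 0, 7, 5]
After 4 (rotate_left(0, 7, k=3)): [1, 3, 4, 6, 0, 8, 9, 2, 7, 5]
After 5 (rotate_left(6, 9, k=3)): [1, 3, 4, 6, 0, 8, 5, 9, 2, 7]
After 6 (swap(1, 9)): [1, 7, 4, 6, 0, 8, 5, 9, 2, 3]
After 7 (swap(9, 3)): [1, 7, 4, 3, 0, 8, 5, 9, 2, 6]
After 8 (swap(8, 9)): [1, 7, 4, 3, 0, 8, 5, 9, 6, 2]
After 9 (swap(2, 4)): [1, 7, 0, 3, 4, 8, 5, 9, 6, 2]
After 10 (rotate_left(0, 9, k=1)): [7, 0, 3, 4, 8, 5, 9, 6, 2, 1]
After 11 (reverse(0, 1)): [0, 7, 3, 4, 8, 5, 9, 6, 2, 1]
After 12 (reverse(4, 6)): [0, 7, 3, 4, 9, 5, 8, 6, 2, 1]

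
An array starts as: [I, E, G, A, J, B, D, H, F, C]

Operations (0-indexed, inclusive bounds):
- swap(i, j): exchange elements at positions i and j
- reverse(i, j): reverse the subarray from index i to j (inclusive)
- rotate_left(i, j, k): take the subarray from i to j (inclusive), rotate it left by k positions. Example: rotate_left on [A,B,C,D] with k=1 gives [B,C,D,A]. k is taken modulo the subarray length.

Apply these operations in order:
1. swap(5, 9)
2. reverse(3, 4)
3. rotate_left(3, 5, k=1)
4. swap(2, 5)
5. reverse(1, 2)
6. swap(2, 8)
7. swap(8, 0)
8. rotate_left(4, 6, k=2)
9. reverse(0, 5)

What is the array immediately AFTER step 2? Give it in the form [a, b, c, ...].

After 1 (swap(5, 9)): [I, E, G, A, J, C, D, H, F, B]
After 2 (reverse(3, 4)): [I, E, G, J, A, C, D, H, F, B]

Answer: [I, E, G, J, A, C, D, H, F, B]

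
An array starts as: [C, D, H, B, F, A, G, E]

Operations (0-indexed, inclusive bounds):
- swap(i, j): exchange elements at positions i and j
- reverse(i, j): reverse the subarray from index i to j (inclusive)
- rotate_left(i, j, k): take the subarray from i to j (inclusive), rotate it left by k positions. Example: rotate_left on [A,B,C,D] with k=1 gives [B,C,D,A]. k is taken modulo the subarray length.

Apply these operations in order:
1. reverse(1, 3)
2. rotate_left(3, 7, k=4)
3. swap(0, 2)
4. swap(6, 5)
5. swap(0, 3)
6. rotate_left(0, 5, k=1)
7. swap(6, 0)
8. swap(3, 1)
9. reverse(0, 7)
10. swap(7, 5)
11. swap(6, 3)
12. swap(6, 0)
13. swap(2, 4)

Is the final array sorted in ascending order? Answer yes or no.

Answer: yes

Derivation:
After 1 (reverse(1, 3)): [C, B, H, D, F, A, G, E]
After 2 (rotate_left(3, 7, k=4)): [C, B, H, E, D, F, A, G]
After 3 (swap(0, 2)): [H, B, C, E, D, F, A, G]
After 4 (swap(6, 5)): [H, B, C, E, D, A, F, G]
After 5 (swap(0, 3)): [E, B, C, H, D, A, F, G]
After 6 (rotate_left(0, 5, k=1)): [B, C, H, D, A, E, F, G]
After 7 (swap(6, 0)): [F, C, H, D, A, E, B, G]
After 8 (swap(3, 1)): [F, D, H, C, A, E, B, G]
After 9 (reverse(0, 7)): [G, B, E, A, C, H, D, F]
After 10 (swap(7, 5)): [G, B, E, A, C, F, D, H]
After 11 (swap(6, 3)): [G, B, E, D, C, F, A, H]
After 12 (swap(6, 0)): [A, B, E, D, C, F, G, H]
After 13 (swap(2, 4)): [A, B, C, D, E, F, G, H]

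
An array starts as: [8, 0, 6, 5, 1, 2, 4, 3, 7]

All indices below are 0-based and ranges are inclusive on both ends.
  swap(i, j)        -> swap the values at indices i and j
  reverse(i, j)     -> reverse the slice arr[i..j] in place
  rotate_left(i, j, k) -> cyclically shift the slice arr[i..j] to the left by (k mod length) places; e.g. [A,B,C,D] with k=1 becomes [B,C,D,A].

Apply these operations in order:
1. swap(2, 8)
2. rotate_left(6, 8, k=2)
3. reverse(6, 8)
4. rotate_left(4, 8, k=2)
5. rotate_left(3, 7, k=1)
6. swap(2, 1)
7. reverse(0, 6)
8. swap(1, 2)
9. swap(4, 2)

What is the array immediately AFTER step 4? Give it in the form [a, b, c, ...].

After 1 (swap(2, 8)): [8, 0, 7, 5, 1, 2, 4, 3, 6]
After 2 (rotate_left(6, 8, k=2)): [8, 0, 7, 5, 1, 2, 6, 4, 3]
After 3 (reverse(6, 8)): [8, 0, 7, 5, 1, 2, 3, 4, 6]
After 4 (rotate_left(4, 8, k=2)): [8, 0, 7, 5, 3, 4, 6, 1, 2]

Answer: [8, 0, 7, 5, 3, 4, 6, 1, 2]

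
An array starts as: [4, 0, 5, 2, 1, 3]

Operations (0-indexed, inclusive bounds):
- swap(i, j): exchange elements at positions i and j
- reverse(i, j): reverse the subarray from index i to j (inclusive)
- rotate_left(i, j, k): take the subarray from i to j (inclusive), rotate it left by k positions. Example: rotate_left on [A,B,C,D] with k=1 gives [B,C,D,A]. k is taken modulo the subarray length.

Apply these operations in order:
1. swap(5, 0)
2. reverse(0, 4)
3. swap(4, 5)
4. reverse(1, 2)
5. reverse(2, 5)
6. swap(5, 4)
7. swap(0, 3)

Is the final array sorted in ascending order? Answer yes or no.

Answer: no

Derivation:
After 1 (swap(5, 0)): [3, 0, 5, 2, 1, 4]
After 2 (reverse(0, 4)): [1, 2, 5, 0, 3, 4]
After 3 (swap(4, 5)): [1, 2, 5, 0, 4, 3]
After 4 (reverse(1, 2)): [1, 5, 2, 0, 4, 3]
After 5 (reverse(2, 5)): [1, 5, 3, 4, 0, 2]
After 6 (swap(5, 4)): [1, 5, 3, 4, 2, 0]
After 7 (swap(0, 3)): [4, 5, 3, 1, 2, 0]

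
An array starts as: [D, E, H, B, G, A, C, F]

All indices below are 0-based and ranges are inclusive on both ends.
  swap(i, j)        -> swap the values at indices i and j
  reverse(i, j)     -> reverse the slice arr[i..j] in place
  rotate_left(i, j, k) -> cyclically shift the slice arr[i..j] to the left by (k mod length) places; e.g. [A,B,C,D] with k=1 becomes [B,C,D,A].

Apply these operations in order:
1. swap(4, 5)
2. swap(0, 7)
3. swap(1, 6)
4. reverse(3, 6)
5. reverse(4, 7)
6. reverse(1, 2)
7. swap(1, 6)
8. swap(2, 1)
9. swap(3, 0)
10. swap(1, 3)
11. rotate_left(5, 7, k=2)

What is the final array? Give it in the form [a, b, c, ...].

Answer: [E, F, A, C, D, G, B, H]

Derivation:
After 1 (swap(4, 5)): [D, E, H, B, A, G, C, F]
After 2 (swap(0, 7)): [F, E, H, B, A, G, C, D]
After 3 (swap(1, 6)): [F, C, H, B, A, G, E, D]
After 4 (reverse(3, 6)): [F, C, H, E, G, A, B, D]
After 5 (reverse(4, 7)): [F, C, H, E, D, B, A, G]
After 6 (reverse(1, 2)): [F, H, C, E, D, B, A, G]
After 7 (swap(1, 6)): [F, A, C, E, D, B, H, G]
After 8 (swap(2, 1)): [F, C, A, E, D, B, H, G]
After 9 (swap(3, 0)): [E, C, A, F, D, B, H, G]
After 10 (swap(1, 3)): [E, F, A, C, D, B, H, G]
After 11 (rotate_left(5, 7, k=2)): [E, F, A, C, D, G, B, H]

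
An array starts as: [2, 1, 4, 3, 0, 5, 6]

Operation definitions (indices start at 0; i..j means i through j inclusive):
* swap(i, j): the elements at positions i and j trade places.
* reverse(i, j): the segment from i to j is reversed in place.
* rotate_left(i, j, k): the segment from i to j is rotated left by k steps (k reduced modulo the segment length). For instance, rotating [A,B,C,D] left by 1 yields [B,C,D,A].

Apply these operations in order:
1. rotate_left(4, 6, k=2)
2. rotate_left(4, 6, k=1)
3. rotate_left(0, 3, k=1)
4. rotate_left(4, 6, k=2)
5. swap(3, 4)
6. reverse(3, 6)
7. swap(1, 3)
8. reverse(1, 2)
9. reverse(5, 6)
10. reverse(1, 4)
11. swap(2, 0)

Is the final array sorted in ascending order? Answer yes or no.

Answer: no

Derivation:
After 1 (rotate_left(4, 6, k=2)): [2, 1, 4, 3, 6, 0, 5]
After 2 (rotate_left(4, 6, k=1)): [2, 1, 4, 3, 0, 5, 6]
After 3 (rotate_left(0, 3, k=1)): [1, 4, 3, 2, 0, 5, 6]
After 4 (rotate_left(4, 6, k=2)): [1, 4, 3, 2, 6, 0, 5]
After 5 (swap(3, 4)): [1, 4, 3, 6, 2, 0, 5]
After 6 (reverse(3, 6)): [1, 4, 3, 5, 0, 2, 6]
After 7 (swap(1, 3)): [1, 5, 3, 4, 0, 2, 6]
After 8 (reverse(1, 2)): [1, 3, 5, 4, 0, 2, 6]
After 9 (reverse(5, 6)): [1, 3, 5, 4, 0, 6, 2]
After 10 (reverse(1, 4)): [1, 0, 4, 5, 3, 6, 2]
After 11 (swap(2, 0)): [4, 0, 1, 5, 3, 6, 2]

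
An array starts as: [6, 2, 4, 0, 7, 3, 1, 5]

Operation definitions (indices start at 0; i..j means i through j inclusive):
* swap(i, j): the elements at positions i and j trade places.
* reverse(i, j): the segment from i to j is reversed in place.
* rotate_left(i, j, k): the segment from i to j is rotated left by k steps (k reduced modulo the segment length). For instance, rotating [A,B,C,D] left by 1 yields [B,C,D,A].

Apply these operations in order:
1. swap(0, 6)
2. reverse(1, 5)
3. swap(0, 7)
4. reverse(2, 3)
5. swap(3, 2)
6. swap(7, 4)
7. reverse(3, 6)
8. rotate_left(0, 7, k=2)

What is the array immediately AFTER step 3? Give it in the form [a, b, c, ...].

After 1 (swap(0, 6)): [1, 2, 4, 0, 7, 3, 6, 5]
After 2 (reverse(1, 5)): [1, 3, 7, 0, 4, 2, 6, 5]
After 3 (swap(0, 7)): [5, 3, 7, 0, 4, 2, 6, 1]

Answer: [5, 3, 7, 0, 4, 2, 6, 1]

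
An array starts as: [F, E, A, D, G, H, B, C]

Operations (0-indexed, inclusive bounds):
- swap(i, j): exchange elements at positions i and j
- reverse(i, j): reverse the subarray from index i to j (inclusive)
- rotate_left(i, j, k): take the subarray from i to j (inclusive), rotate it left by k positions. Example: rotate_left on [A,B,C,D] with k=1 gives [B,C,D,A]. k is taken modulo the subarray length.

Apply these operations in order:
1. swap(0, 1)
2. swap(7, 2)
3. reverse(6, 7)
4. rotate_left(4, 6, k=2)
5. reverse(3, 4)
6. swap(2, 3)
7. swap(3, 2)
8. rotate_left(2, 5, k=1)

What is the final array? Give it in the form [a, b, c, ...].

Answer: [E, F, A, D, G, C, H, B]

Derivation:
After 1 (swap(0, 1)): [E, F, A, D, G, H, B, C]
After 2 (swap(7, 2)): [E, F, C, D, G, H, B, A]
After 3 (reverse(6, 7)): [E, F, C, D, G, H, A, B]
After 4 (rotate_left(4, 6, k=2)): [E, F, C, D, A, G, H, B]
After 5 (reverse(3, 4)): [E, F, C, A, D, G, H, B]
After 6 (swap(2, 3)): [E, F, A, C, D, G, H, B]
After 7 (swap(3, 2)): [E, F, C, A, D, G, H, B]
After 8 (rotate_left(2, 5, k=1)): [E, F, A, D, G, C, H, B]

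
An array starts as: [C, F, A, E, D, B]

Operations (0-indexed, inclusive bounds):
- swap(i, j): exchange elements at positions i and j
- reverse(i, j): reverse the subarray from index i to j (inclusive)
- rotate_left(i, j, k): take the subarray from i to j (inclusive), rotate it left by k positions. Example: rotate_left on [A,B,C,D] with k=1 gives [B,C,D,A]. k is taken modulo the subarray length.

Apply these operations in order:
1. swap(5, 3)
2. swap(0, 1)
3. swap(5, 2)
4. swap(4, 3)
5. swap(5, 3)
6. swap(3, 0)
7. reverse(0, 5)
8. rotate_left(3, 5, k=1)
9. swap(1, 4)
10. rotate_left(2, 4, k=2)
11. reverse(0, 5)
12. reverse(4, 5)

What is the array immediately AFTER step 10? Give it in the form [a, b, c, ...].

Answer: [D, A, B, F, C, E]

Derivation:
After 1 (swap(5, 3)): [C, F, A, B, D, E]
After 2 (swap(0, 1)): [F, C, A, B, D, E]
After 3 (swap(5, 2)): [F, C, E, B, D, A]
After 4 (swap(4, 3)): [F, C, E, D, B, A]
After 5 (swap(5, 3)): [F, C, E, A, B, D]
After 6 (swap(3, 0)): [A, C, E, F, B, D]
After 7 (reverse(0, 5)): [D, B, F, E, C, A]
After 8 (rotate_left(3, 5, k=1)): [D, B, F, C, A, E]
After 9 (swap(1, 4)): [D, A, F, C, B, E]
After 10 (rotate_left(2, 4, k=2)): [D, A, B, F, C, E]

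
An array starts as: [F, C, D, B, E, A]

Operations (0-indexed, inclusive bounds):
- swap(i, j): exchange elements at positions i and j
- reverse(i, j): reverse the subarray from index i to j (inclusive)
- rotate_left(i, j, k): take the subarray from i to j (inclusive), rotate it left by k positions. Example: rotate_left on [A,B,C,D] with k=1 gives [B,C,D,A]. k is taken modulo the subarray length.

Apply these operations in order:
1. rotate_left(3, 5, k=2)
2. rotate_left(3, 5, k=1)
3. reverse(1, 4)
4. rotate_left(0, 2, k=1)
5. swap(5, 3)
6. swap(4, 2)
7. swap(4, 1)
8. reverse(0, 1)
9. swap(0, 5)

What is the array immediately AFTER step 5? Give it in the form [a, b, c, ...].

Answer: [E, B, F, A, C, D]

Derivation:
After 1 (rotate_left(3, 5, k=2)): [F, C, D, A, B, E]
After 2 (rotate_left(3, 5, k=1)): [F, C, D, B, E, A]
After 3 (reverse(1, 4)): [F, E, B, D, C, A]
After 4 (rotate_left(0, 2, k=1)): [E, B, F, D, C, A]
After 5 (swap(5, 3)): [E, B, F, A, C, D]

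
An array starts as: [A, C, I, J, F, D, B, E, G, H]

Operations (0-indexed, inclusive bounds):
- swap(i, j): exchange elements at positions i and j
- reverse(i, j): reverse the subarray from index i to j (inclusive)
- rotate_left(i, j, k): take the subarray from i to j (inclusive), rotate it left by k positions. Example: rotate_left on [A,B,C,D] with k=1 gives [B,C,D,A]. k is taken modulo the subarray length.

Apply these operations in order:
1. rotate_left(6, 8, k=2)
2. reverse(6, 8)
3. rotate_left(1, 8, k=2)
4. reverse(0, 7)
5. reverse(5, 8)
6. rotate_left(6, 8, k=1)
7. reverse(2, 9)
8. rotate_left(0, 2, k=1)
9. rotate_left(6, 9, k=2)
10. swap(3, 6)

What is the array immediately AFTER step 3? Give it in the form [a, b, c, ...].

After 1 (rotate_left(6, 8, k=2)): [A, C, I, J, F, D, G, B, E, H]
After 2 (reverse(6, 8)): [A, C, I, J, F, D, E, B, G, H]
After 3 (rotate_left(1, 8, k=2)): [A, J, F, D, E, B, G, C, I, H]

Answer: [A, J, F, D, E, B, G, C, I, H]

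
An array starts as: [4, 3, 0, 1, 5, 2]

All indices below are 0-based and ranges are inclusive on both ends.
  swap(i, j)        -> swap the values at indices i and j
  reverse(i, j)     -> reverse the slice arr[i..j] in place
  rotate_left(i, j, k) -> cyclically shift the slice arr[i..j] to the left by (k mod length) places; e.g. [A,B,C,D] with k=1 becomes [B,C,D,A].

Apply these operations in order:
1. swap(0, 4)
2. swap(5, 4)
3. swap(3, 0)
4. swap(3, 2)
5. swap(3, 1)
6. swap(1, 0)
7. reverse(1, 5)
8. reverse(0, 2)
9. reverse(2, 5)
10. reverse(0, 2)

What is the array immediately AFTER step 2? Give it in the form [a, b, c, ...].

After 1 (swap(0, 4)): [5, 3, 0, 1, 4, 2]
After 2 (swap(5, 4)): [5, 3, 0, 1, 2, 4]

Answer: [5, 3, 0, 1, 2, 4]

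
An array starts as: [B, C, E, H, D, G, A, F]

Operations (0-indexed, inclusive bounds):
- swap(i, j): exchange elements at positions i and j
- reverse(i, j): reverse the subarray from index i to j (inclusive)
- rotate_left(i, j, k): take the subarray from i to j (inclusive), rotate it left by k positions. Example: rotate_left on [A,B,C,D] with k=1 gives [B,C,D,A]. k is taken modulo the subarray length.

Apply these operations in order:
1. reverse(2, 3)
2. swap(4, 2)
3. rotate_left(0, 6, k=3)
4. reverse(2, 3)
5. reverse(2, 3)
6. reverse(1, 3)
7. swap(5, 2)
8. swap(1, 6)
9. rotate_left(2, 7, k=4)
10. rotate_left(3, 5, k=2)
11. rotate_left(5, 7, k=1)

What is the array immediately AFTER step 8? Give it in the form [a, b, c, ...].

After 1 (reverse(2, 3)): [B, C, H, E, D, G, A, F]
After 2 (swap(4, 2)): [B, C, D, E, H, G, A, F]
After 3 (rotate_left(0, 6, k=3)): [E, H, G, A, B, C, D, F]
After 4 (reverse(2, 3)): [E, H, A, G, B, C, D, F]
After 5 (reverse(2, 3)): [E, H, G, A, B, C, D, F]
After 6 (reverse(1, 3)): [E, A, G, H, B, C, D, F]
After 7 (swap(5, 2)): [E, A, C, H, B, G, D, F]
After 8 (swap(1, 6)): [E, D, C, H, B, G, A, F]

Answer: [E, D, C, H, B, G, A, F]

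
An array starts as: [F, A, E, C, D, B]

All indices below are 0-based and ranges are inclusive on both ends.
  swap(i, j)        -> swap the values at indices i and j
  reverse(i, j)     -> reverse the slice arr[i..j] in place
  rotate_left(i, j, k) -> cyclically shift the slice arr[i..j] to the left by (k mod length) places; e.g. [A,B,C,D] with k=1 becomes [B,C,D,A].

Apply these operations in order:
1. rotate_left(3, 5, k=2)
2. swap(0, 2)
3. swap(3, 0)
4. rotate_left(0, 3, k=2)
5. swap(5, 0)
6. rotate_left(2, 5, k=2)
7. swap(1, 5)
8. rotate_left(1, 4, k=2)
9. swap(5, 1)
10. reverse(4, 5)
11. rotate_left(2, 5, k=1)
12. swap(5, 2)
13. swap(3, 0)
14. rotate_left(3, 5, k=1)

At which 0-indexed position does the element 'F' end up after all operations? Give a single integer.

After 1 (rotate_left(3, 5, k=2)): [F, A, E, B, C, D]
After 2 (swap(0, 2)): [E, A, F, B, C, D]
After 3 (swap(3, 0)): [B, A, F, E, C, D]
After 4 (rotate_left(0, 3, k=2)): [F, E, B, A, C, D]
After 5 (swap(5, 0)): [D, E, B, A, C, F]
After 6 (rotate_left(2, 5, k=2)): [D, E, C, F, B, A]
After 7 (swap(1, 5)): [D, A, C, F, B, E]
After 8 (rotate_left(1, 4, k=2)): [D, F, B, A, C, E]
After 9 (swap(5, 1)): [D, E, B, A, C, F]
After 10 (reverse(4, 5)): [D, E, B, A, F, C]
After 11 (rotate_left(2, 5, k=1)): [D, E, A, F, C, B]
After 12 (swap(5, 2)): [D, E, B, F, C, A]
After 13 (swap(3, 0)): [F, E, B, D, C, A]
After 14 (rotate_left(3, 5, k=1)): [F, E, B, C, A, D]

Answer: 0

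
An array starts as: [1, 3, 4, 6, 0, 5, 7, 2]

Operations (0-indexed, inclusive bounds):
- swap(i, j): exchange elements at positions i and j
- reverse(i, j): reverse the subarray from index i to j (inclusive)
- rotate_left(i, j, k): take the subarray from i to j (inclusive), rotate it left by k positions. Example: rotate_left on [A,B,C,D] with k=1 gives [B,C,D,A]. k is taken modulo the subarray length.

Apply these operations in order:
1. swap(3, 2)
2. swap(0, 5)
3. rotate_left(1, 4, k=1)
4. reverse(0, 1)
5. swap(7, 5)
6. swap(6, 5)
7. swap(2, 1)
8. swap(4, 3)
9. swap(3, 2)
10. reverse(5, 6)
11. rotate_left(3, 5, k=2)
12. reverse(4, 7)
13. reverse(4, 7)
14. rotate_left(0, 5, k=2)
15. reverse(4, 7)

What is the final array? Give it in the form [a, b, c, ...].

Answer: [3, 2, 5, 0, 1, 7, 4, 6]

Derivation:
After 1 (swap(3, 2)): [1, 3, 6, 4, 0, 5, 7, 2]
After 2 (swap(0, 5)): [5, 3, 6, 4, 0, 1, 7, 2]
After 3 (rotate_left(1, 4, k=1)): [5, 6, 4, 0, 3, 1, 7, 2]
After 4 (reverse(0, 1)): [6, 5, 4, 0, 3, 1, 7, 2]
After 5 (swap(7, 5)): [6, 5, 4, 0, 3, 2, 7, 1]
After 6 (swap(6, 5)): [6, 5, 4, 0, 3, 7, 2, 1]
After 7 (swap(2, 1)): [6, 4, 5, 0, 3, 7, 2, 1]
After 8 (swap(4, 3)): [6, 4, 5, 3, 0, 7, 2, 1]
After 9 (swap(3, 2)): [6, 4, 3, 5, 0, 7, 2, 1]
After 10 (reverse(5, 6)): [6, 4, 3, 5, 0, 2, 7, 1]
After 11 (rotate_left(3, 5, k=2)): [6, 4, 3, 2, 5, 0, 7, 1]
After 12 (reverse(4, 7)): [6, 4, 3, 2, 1, 7, 0, 5]
After 13 (reverse(4, 7)): [6, 4, 3, 2, 5, 0, 7, 1]
After 14 (rotate_left(0, 5, k=2)): [3, 2, 5, 0, 6, 4, 7, 1]
After 15 (reverse(4, 7)): [3, 2, 5, 0, 1, 7, 4, 6]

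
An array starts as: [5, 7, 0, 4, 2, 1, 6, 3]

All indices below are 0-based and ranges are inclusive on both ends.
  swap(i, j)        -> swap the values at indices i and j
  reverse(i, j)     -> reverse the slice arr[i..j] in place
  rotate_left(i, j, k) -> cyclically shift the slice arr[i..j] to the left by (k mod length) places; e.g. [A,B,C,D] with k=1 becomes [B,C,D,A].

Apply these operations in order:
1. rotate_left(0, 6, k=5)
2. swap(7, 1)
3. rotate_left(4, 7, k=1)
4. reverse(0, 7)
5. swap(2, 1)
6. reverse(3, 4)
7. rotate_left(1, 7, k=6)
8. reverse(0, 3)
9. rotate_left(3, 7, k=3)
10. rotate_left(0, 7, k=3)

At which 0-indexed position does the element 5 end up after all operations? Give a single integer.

Answer: 0

Derivation:
After 1 (rotate_left(0, 6, k=5)): [1, 6, 5, 7, 0, 4, 2, 3]
After 2 (swap(7, 1)): [1, 3, 5, 7, 0, 4, 2, 6]
After 3 (rotate_left(4, 7, k=1)): [1, 3, 5, 7, 4, 2, 6, 0]
After 4 (reverse(0, 7)): [0, 6, 2, 4, 7, 5, 3, 1]
After 5 (swap(2, 1)): [0, 2, 6, 4, 7, 5, 3, 1]
After 6 (reverse(3, 4)): [0, 2, 6, 7, 4, 5, 3, 1]
After 7 (rotate_left(1, 7, k=6)): [0, 1, 2, 6, 7, 4, 5, 3]
After 8 (reverse(0, 3)): [6, 2, 1, 0, 7, 4, 5, 3]
After 9 (rotate_left(3, 7, k=3)): [6, 2, 1, 5, 3, 0, 7, 4]
After 10 (rotate_left(0, 7, k=3)): [5, 3, 0, 7, 4, 6, 2, 1]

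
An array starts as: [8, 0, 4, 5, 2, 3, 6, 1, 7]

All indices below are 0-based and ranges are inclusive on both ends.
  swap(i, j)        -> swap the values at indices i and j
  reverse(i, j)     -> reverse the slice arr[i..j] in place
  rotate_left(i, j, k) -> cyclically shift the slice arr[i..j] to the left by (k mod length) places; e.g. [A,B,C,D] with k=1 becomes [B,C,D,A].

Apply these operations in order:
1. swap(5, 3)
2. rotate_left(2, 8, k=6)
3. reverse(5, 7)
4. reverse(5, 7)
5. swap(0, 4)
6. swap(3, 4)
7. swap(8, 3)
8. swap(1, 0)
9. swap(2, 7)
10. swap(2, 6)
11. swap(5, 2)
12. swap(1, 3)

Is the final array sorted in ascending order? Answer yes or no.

After 1 (swap(5, 3)): [8, 0, 4, 3, 2, 5, 6, 1, 7]
After 2 (rotate_left(2, 8, k=6)): [8, 0, 7, 4, 3, 2, 5, 6, 1]
After 3 (reverse(5, 7)): [8, 0, 7, 4, 3, 6, 5, 2, 1]
After 4 (reverse(5, 7)): [8, 0, 7, 4, 3, 2, 5, 6, 1]
After 5 (swap(0, 4)): [3, 0, 7, 4, 8, 2, 5, 6, 1]
After 6 (swap(3, 4)): [3, 0, 7, 8, 4, 2, 5, 6, 1]
After 7 (swap(8, 3)): [3, 0, 7, 1, 4, 2, 5, 6, 8]
After 8 (swap(1, 0)): [0, 3, 7, 1, 4, 2, 5, 6, 8]
After 9 (swap(2, 7)): [0, 3, 6, 1, 4, 2, 5, 7, 8]
After 10 (swap(2, 6)): [0, 3, 5, 1, 4, 2, 6, 7, 8]
After 11 (swap(5, 2)): [0, 3, 2, 1, 4, 5, 6, 7, 8]
After 12 (swap(1, 3)): [0, 1, 2, 3, 4, 5, 6, 7, 8]

Answer: yes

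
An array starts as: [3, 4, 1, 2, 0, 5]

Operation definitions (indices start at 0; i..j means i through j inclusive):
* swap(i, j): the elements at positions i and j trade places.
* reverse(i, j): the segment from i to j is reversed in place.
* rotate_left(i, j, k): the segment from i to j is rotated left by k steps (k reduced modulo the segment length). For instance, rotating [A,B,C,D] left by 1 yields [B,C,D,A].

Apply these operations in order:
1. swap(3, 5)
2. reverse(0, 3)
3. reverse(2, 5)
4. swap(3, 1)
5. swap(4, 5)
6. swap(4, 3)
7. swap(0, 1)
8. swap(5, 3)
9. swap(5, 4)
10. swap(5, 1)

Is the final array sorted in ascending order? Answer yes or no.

After 1 (swap(3, 5)): [3, 4, 1, 5, 0, 2]
After 2 (reverse(0, 3)): [5, 1, 4, 3, 0, 2]
After 3 (reverse(2, 5)): [5, 1, 2, 0, 3, 4]
After 4 (swap(3, 1)): [5, 0, 2, 1, 3, 4]
After 5 (swap(4, 5)): [5, 0, 2, 1, 4, 3]
After 6 (swap(4, 3)): [5, 0, 2, 4, 1, 3]
After 7 (swap(0, 1)): [0, 5, 2, 4, 1, 3]
After 8 (swap(5, 3)): [0, 5, 2, 3, 1, 4]
After 9 (swap(5, 4)): [0, 5, 2, 3, 4, 1]
After 10 (swap(5, 1)): [0, 1, 2, 3, 4, 5]

Answer: yes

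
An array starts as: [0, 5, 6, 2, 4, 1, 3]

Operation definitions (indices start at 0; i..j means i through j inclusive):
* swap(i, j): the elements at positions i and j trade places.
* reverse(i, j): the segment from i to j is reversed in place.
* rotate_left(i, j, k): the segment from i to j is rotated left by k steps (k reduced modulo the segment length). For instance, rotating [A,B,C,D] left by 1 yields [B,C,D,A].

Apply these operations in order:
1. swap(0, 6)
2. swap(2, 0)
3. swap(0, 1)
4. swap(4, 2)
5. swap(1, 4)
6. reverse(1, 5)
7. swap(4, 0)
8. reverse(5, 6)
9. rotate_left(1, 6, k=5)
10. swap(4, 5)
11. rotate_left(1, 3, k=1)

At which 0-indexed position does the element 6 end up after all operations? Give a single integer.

After 1 (swap(0, 6)): [3, 5, 6, 2, 4, 1, 0]
After 2 (swap(2, 0)): [6, 5, 3, 2, 4, 1, 0]
After 3 (swap(0, 1)): [5, 6, 3, 2, 4, 1, 0]
After 4 (swap(4, 2)): [5, 6, 4, 2, 3, 1, 0]
After 5 (swap(1, 4)): [5, 3, 4, 2, 6, 1, 0]
After 6 (reverse(1, 5)): [5, 1, 6, 2, 4, 3, 0]
After 7 (swap(4, 0)): [4, 1, 6, 2, 5, 3, 0]
After 8 (reverse(5, 6)): [4, 1, 6, 2, 5, 0, 3]
After 9 (rotate_left(1, 6, k=5)): [4, 3, 1, 6, 2, 5, 0]
After 10 (swap(4, 5)): [4, 3, 1, 6, 5, 2, 0]
After 11 (rotate_left(1, 3, k=1)): [4, 1, 6, 3, 5, 2, 0]

Answer: 2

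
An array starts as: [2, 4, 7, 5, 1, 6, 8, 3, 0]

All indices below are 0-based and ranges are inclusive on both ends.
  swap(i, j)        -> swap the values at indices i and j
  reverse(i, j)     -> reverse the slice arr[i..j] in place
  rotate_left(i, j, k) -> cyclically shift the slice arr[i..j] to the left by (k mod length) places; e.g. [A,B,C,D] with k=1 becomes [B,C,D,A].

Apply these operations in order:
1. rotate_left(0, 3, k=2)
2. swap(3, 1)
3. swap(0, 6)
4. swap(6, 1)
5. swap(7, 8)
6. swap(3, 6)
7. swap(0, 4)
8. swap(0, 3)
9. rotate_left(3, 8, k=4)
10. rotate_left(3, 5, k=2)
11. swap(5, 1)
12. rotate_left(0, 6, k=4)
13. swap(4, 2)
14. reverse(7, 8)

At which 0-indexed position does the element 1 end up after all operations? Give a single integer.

After 1 (rotate_left(0, 3, k=2)): [7, 5, 2, 4, 1, 6, 8, 3, 0]
After 2 (swap(3, 1)): [7, 4, 2, 5, 1, 6, 8, 3, 0]
After 3 (swap(0, 6)): [8, 4, 2, 5, 1, 6, 7, 3, 0]
After 4 (swap(6, 1)): [8, 7, 2, 5, 1, 6, 4, 3, 0]
After 5 (swap(7, 8)): [8, 7, 2, 5, 1, 6, 4, 0, 3]
After 6 (swap(3, 6)): [8, 7, 2, 4, 1, 6, 5, 0, 3]
After 7 (swap(0, 4)): [1, 7, 2, 4, 8, 6, 5, 0, 3]
After 8 (swap(0, 3)): [4, 7, 2, 1, 8, 6, 5, 0, 3]
After 9 (rotate_left(3, 8, k=4)): [4, 7, 2, 0, 3, 1, 8, 6, 5]
After 10 (rotate_left(3, 5, k=2)): [4, 7, 2, 1, 0, 3, 8, 6, 5]
After 11 (swap(5, 1)): [4, 3, 2, 1, 0, 7, 8, 6, 5]
After 12 (rotate_left(0, 6, k=4)): [0, 7, 8, 4, 3, 2, 1, 6, 5]
After 13 (swap(4, 2)): [0, 7, 3, 4, 8, 2, 1, 6, 5]
After 14 (reverse(7, 8)): [0, 7, 3, 4, 8, 2, 1, 5, 6]

Answer: 6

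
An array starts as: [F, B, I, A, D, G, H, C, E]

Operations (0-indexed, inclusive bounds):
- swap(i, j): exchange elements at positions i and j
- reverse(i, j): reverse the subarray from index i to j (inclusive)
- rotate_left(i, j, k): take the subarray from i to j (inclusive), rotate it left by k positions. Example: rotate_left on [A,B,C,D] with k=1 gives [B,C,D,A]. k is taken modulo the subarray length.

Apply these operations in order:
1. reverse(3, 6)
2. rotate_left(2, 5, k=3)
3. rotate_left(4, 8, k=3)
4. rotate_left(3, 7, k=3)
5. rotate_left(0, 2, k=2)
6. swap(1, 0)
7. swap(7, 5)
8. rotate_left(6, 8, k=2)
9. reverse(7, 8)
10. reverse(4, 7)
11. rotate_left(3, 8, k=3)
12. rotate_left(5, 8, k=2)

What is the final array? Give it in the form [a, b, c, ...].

After 1 (reverse(3, 6)): [F, B, I, H, G, D, A, C, E]
After 2 (rotate_left(2, 5, k=3)): [F, B, D, I, H, G, A, C, E]
After 3 (rotate_left(4, 8, k=3)): [F, B, D, I, C, E, H, G, A]
After 4 (rotate_left(3, 7, k=3)): [F, B, D, H, G, I, C, E, A]
After 5 (rotate_left(0, 2, k=2)): [D, F, B, H, G, I, C, E, A]
After 6 (swap(1, 0)): [F, D, B, H, G, I, C, E, A]
After 7 (swap(7, 5)): [F, D, B, H, G, E, C, I, A]
After 8 (rotate_left(6, 8, k=2)): [F, D, B, H, G, E, A, C, I]
After 9 (reverse(7, 8)): [F, D, B, H, G, E, A, I, C]
After 10 (reverse(4, 7)): [F, D, B, H, I, A, E, G, C]
After 11 (rotate_left(3, 8, k=3)): [F, D, B, E, G, C, H, I, A]
After 12 (rotate_left(5, 8, k=2)): [F, D, B, E, G, I, A, C, H]

Answer: [F, D, B, E, G, I, A, C, H]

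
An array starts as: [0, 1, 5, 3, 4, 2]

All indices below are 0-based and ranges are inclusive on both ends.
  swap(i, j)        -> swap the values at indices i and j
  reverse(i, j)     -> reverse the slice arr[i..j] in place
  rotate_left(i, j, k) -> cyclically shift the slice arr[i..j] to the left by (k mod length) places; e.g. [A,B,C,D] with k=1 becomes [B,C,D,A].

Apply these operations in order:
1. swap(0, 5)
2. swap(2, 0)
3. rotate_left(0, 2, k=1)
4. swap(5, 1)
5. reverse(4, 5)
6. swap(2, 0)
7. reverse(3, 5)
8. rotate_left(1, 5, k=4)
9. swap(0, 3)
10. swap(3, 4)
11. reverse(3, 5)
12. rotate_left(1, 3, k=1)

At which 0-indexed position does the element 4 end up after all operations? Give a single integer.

Answer: 5

Derivation:
After 1 (swap(0, 5)): [2, 1, 5, 3, 4, 0]
After 2 (swap(2, 0)): [5, 1, 2, 3, 4, 0]
After 3 (rotate_left(0, 2, k=1)): [1, 2, 5, 3, 4, 0]
After 4 (swap(5, 1)): [1, 0, 5, 3, 4, 2]
After 5 (reverse(4, 5)): [1, 0, 5, 3, 2, 4]
After 6 (swap(2, 0)): [5, 0, 1, 3, 2, 4]
After 7 (reverse(3, 5)): [5, 0, 1, 4, 2, 3]
After 8 (rotate_left(1, 5, k=4)): [5, 3, 0, 1, 4, 2]
After 9 (swap(0, 3)): [1, 3, 0, 5, 4, 2]
After 10 (swap(3, 4)): [1, 3, 0, 4, 5, 2]
After 11 (reverse(3, 5)): [1, 3, 0, 2, 5, 4]
After 12 (rotate_left(1, 3, k=1)): [1, 0, 2, 3, 5, 4]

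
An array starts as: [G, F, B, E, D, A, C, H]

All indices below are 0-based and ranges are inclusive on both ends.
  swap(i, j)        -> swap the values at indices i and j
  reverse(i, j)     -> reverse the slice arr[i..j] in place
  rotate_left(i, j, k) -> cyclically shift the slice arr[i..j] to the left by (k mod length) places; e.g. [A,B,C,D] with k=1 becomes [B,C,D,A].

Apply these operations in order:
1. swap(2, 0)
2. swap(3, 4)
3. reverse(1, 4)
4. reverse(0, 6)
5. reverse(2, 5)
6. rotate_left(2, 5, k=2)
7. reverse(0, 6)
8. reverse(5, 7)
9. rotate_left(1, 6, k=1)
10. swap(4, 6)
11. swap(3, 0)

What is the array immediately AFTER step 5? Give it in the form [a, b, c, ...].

After 1 (swap(2, 0)): [B, F, G, E, D, A, C, H]
After 2 (swap(3, 4)): [B, F, G, D, E, A, C, H]
After 3 (reverse(1, 4)): [B, E, D, G, F, A, C, H]
After 4 (reverse(0, 6)): [C, A, F, G, D, E, B, H]
After 5 (reverse(2, 5)): [C, A, E, D, G, F, B, H]

Answer: [C, A, E, D, G, F, B, H]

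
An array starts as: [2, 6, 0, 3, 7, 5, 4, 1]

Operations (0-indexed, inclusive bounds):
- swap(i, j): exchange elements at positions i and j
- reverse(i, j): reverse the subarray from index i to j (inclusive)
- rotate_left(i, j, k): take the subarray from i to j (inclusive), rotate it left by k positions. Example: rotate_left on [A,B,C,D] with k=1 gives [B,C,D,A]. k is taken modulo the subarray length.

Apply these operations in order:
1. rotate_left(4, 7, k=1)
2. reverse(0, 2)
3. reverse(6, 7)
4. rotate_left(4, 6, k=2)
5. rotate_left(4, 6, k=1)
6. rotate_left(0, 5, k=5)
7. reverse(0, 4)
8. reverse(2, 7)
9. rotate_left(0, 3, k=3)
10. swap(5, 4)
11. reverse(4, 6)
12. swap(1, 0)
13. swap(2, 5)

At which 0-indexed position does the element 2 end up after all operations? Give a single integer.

Answer: 5

Derivation:
After 1 (rotate_left(4, 7, k=1)): [2, 6, 0, 3, 5, 4, 1, 7]
After 2 (reverse(0, 2)): [0, 6, 2, 3, 5, 4, 1, 7]
After 3 (reverse(6, 7)): [0, 6, 2, 3, 5, 4, 7, 1]
After 4 (rotate_left(4, 6, k=2)): [0, 6, 2, 3, 7, 5, 4, 1]
After 5 (rotate_left(4, 6, k=1)): [0, 6, 2, 3, 5, 4, 7, 1]
After 6 (rotate_left(0, 5, k=5)): [4, 0, 6, 2, 3, 5, 7, 1]
After 7 (reverse(0, 4)): [3, 2, 6, 0, 4, 5, 7, 1]
After 8 (reverse(2, 7)): [3, 2, 1, 7, 5, 4, 0, 6]
After 9 (rotate_left(0, 3, k=3)): [7, 3, 2, 1, 5, 4, 0, 6]
After 10 (swap(5, 4)): [7, 3, 2, 1, 4, 5, 0, 6]
After 11 (reverse(4, 6)): [7, 3, 2, 1, 0, 5, 4, 6]
After 12 (swap(1, 0)): [3, 7, 2, 1, 0, 5, 4, 6]
After 13 (swap(2, 5)): [3, 7, 5, 1, 0, 2, 4, 6]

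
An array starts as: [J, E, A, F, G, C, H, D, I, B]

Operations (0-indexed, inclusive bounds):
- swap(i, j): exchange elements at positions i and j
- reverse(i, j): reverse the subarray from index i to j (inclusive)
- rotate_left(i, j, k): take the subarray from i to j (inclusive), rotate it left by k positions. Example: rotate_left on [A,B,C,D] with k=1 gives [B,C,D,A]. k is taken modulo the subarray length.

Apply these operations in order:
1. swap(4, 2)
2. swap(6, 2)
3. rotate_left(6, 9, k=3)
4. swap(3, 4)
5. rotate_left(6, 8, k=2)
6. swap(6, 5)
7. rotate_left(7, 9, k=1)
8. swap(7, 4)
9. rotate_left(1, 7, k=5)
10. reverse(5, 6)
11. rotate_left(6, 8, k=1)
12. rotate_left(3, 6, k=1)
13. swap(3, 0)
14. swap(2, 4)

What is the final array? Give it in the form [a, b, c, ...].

After 1 (swap(4, 2)): [J, E, G, F, A, C, H, D, I, B]
After 2 (swap(6, 2)): [J, E, H, F, A, C, G, D, I, B]
After 3 (rotate_left(6, 9, k=3)): [J, E, H, F, A, C, B, G, D, I]
After 4 (swap(3, 4)): [J, E, H, A, F, C, B, G, D, I]
After 5 (rotate_left(6, 8, k=2)): [J, E, H, A, F, C, D, B, G, I]
After 6 (swap(6, 5)): [J, E, H, A, F, D, C, B, G, I]
After 7 (rotate_left(7, 9, k=1)): [J, E, H, A, F, D, C, G, I, B]
After 8 (swap(7, 4)): [J, E, H, A, G, D, C, F, I, B]
After 9 (rotate_left(1, 7, k=5)): [J, C, F, E, H, A, G, D, I, B]
After 10 (reverse(5, 6)): [J, C, F, E, H, G, A, D, I, B]
After 11 (rotate_left(6, 8, k=1)): [J, C, F, E, H, G, D, I, A, B]
After 12 (rotate_left(3, 6, k=1)): [J, C, F, H, G, D, E, I, A, B]
After 13 (swap(3, 0)): [H, C, F, J, G, D, E, I, A, B]
After 14 (swap(2, 4)): [H, C, G, J, F, D, E, I, A, B]

Answer: [H, C, G, J, F, D, E, I, A, B]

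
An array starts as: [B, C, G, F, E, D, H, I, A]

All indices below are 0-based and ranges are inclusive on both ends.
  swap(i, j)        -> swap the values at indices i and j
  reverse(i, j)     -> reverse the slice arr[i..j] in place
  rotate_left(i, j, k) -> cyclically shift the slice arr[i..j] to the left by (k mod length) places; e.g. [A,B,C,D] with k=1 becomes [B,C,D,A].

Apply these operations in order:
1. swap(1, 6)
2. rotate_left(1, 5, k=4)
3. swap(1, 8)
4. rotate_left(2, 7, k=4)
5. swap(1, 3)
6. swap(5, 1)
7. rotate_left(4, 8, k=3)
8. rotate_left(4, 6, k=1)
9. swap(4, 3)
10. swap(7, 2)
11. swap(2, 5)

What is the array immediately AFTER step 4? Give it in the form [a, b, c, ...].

Answer: [B, A, C, I, H, G, F, E, D]

Derivation:
After 1 (swap(1, 6)): [B, H, G, F, E, D, C, I, A]
After 2 (rotate_left(1, 5, k=4)): [B, D, H, G, F, E, C, I, A]
After 3 (swap(1, 8)): [B, A, H, G, F, E, C, I, D]
After 4 (rotate_left(2, 7, k=4)): [B, A, C, I, H, G, F, E, D]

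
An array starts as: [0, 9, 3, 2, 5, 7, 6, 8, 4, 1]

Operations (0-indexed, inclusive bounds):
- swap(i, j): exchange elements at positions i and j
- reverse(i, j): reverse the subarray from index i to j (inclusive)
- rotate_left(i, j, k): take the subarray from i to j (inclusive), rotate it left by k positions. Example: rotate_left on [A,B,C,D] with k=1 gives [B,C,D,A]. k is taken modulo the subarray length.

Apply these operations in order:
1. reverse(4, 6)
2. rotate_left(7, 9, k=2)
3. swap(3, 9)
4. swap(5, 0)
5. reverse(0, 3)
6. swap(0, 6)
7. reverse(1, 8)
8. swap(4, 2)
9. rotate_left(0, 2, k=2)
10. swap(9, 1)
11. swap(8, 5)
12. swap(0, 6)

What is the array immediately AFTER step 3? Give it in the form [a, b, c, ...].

After 1 (reverse(4, 6)): [0, 9, 3, 2, 6, 7, 5, 8, 4, 1]
After 2 (rotate_left(7, 9, k=2)): [0, 9, 3, 2, 6, 7, 5, 1, 8, 4]
After 3 (swap(3, 9)): [0, 9, 3, 4, 6, 7, 5, 1, 8, 2]

Answer: [0, 9, 3, 4, 6, 7, 5, 1, 8, 2]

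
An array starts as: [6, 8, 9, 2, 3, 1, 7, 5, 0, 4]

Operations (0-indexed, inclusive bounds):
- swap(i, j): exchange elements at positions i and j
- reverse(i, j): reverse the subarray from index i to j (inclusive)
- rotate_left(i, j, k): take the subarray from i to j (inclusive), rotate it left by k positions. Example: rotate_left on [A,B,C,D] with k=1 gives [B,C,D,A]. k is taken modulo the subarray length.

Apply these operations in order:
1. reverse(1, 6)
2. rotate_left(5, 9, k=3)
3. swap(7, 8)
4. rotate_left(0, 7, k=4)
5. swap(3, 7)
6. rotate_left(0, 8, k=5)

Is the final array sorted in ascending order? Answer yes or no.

Answer: no

Derivation:
After 1 (reverse(1, 6)): [6, 7, 1, 3, 2, 9, 8, 5, 0, 4]
After 2 (rotate_left(5, 9, k=3)): [6, 7, 1, 3, 2, 0, 4, 9, 8, 5]
After 3 (swap(7, 8)): [6, 7, 1, 3, 2, 0, 4, 8, 9, 5]
After 4 (rotate_left(0, 7, k=4)): [2, 0, 4, 8, 6, 7, 1, 3, 9, 5]
After 5 (swap(3, 7)): [2, 0, 4, 3, 6, 7, 1, 8, 9, 5]
After 6 (rotate_left(0, 8, k=5)): [7, 1, 8, 9, 2, 0, 4, 3, 6, 5]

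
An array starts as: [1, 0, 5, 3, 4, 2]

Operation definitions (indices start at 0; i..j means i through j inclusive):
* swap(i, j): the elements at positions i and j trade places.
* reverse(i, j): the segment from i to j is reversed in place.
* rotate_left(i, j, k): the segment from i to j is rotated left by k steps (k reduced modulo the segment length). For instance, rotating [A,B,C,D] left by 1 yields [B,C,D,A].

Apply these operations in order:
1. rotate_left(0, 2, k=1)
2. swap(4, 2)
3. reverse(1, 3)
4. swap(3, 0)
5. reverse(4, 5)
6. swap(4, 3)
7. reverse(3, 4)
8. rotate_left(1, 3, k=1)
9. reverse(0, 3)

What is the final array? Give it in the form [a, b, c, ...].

Answer: [3, 0, 4, 5, 2, 1]

Derivation:
After 1 (rotate_left(0, 2, k=1)): [0, 5, 1, 3, 4, 2]
After 2 (swap(4, 2)): [0, 5, 4, 3, 1, 2]
After 3 (reverse(1, 3)): [0, 3, 4, 5, 1, 2]
After 4 (swap(3, 0)): [5, 3, 4, 0, 1, 2]
After 5 (reverse(4, 5)): [5, 3, 4, 0, 2, 1]
After 6 (swap(4, 3)): [5, 3, 4, 2, 0, 1]
After 7 (reverse(3, 4)): [5, 3, 4, 0, 2, 1]
After 8 (rotate_left(1, 3, k=1)): [5, 4, 0, 3, 2, 1]
After 9 (reverse(0, 3)): [3, 0, 4, 5, 2, 1]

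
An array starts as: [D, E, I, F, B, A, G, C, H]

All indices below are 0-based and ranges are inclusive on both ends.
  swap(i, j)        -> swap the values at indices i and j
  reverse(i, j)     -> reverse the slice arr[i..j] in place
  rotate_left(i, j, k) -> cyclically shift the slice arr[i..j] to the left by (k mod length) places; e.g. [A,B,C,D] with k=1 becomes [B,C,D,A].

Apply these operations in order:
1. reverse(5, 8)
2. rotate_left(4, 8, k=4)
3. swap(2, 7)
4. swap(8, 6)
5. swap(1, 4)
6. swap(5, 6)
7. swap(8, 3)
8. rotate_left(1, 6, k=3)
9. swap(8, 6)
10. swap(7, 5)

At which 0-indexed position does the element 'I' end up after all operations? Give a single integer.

After 1 (reverse(5, 8)): [D, E, I, F, B, H, C, G, A]
After 2 (rotate_left(4, 8, k=4)): [D, E, I, F, A, B, H, C, G]
After 3 (swap(2, 7)): [D, E, C, F, A, B, H, I, G]
After 4 (swap(8, 6)): [D, E, C, F, A, B, G, I, H]
After 5 (swap(1, 4)): [D, A, C, F, E, B, G, I, H]
After 6 (swap(5, 6)): [D, A, C, F, E, G, B, I, H]
After 7 (swap(8, 3)): [D, A, C, H, E, G, B, I, F]
After 8 (rotate_left(1, 6, k=3)): [D, E, G, B, A, C, H, I, F]
After 9 (swap(8, 6)): [D, E, G, B, A, C, F, I, H]
After 10 (swap(7, 5)): [D, E, G, B, A, I, F, C, H]

Answer: 5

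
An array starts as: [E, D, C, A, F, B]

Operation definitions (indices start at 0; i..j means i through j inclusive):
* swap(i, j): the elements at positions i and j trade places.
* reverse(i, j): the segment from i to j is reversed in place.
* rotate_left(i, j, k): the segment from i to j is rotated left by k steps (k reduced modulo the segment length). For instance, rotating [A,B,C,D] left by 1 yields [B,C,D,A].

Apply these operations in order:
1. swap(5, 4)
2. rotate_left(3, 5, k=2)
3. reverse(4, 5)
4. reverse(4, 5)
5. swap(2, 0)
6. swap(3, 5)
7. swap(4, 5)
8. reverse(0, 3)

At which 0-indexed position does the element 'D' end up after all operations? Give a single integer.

Answer: 2

Derivation:
After 1 (swap(5, 4)): [E, D, C, A, B, F]
After 2 (rotate_left(3, 5, k=2)): [E, D, C, F, A, B]
After 3 (reverse(4, 5)): [E, D, C, F, B, A]
After 4 (reverse(4, 5)): [E, D, C, F, A, B]
After 5 (swap(2, 0)): [C, D, E, F, A, B]
After 6 (swap(3, 5)): [C, D, E, B, A, F]
After 7 (swap(4, 5)): [C, D, E, B, F, A]
After 8 (reverse(0, 3)): [B, E, D, C, F, A]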